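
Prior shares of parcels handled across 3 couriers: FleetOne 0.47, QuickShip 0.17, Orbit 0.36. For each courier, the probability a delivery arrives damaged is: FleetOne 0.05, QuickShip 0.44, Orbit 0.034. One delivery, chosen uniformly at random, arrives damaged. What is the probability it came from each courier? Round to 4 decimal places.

FleetOne 0.2126, QuickShip 0.6767, Orbit 0.1107

Prior × likelihood for each hypothesis:
  FleetOne: 0.47 × 0.05 = 0.0235
  QuickShip: 0.17 × 0.44 = 0.0748
  Orbit: 0.36 × 0.034 = 0.01224
Total = 0.11054.
P(FleetOne | damaged) = 0.0235/0.11054 ≈ 0.2126
P(QuickShip | damaged) = 0.0748/0.11054 ≈ 0.6767
P(Orbit | damaged) = 0.01224/0.11054 ≈ 0.1107
(Check: 0.2126+0.6767+0.1107 = 1.0000.)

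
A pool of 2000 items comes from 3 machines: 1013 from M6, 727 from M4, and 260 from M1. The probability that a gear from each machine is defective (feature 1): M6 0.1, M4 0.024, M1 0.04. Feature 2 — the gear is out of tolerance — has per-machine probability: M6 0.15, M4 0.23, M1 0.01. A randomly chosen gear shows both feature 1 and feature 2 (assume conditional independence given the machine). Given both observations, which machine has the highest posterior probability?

Compute prior × likelihood for every hypothesis:
  M6: 0.5065 × 0.1 × 0.15 = 0.0075975
  M4: 0.3635 × 0.024 × 0.23 = 0.00200652
  M1: 0.13 × 0.04 × 0.01 = 0.000052
Sum = 0.00965602.
Largest term belongs to M6, so M6 is most probable.

M6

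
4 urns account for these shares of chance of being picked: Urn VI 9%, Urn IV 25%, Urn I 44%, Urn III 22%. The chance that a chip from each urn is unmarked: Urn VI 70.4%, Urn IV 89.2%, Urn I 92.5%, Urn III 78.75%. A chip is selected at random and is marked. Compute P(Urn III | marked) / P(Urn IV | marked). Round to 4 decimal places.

Taking complements, P(marked | each) = Urn VI 0.296, Urn IV 0.108, Urn I 0.075, Urn III 0.2125.
Compute prior × likelihood for every hypothesis:
  Urn VI: 0.09 × 0.296 = 0.02664
  Urn IV: 0.25 × 0.108 = 0.027
  Urn I: 0.44 × 0.075 = 0.033
  Urn III: 0.22 × 0.2125 = 0.04675
Sum = 0.13339.
The ratio is 0.04675 / 0.027 (the normalizer cancels) = 1.7315.

1.7315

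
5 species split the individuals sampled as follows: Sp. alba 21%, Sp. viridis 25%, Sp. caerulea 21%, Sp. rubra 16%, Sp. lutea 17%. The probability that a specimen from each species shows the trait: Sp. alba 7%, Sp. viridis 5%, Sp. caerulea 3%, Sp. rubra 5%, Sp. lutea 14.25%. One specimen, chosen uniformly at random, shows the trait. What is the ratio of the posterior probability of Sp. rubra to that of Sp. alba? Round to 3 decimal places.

0.544

Unnormalized posteriors (prior × likelihood):
  Sp. alba: 0.21 × 0.07 = 0.0147
  Sp. viridis: 0.25 × 0.05 = 0.0125
  Sp. caerulea: 0.21 × 0.03 = 0.0063
  Sp. rubra: 0.16 × 0.05 = 0.008
  Sp. lutea: 0.17 × 0.1425 = 0.024225
Normalizing constant = 0.065725.
The ratio is 0.008 / 0.0147 (the normalizer cancels) = 0.544.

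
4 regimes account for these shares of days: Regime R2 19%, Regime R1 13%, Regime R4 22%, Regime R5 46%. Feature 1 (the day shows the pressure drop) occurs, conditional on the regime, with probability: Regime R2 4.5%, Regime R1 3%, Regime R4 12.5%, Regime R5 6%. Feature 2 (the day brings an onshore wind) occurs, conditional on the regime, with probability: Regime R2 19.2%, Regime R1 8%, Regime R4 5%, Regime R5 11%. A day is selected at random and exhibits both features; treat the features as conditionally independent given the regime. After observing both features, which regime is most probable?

Regime R5

By Bayes' rule, posterior ∝ prior × likelihood:
  Regime R2: 0.19 × 0.045 × 0.192 = 0.0016416
  Regime R1: 0.13 × 0.03 × 0.08 = 0.000312
  Regime R4: 0.22 × 0.125 × 0.05 = 0.001375
  Regime R5: 0.46 × 0.06 × 0.11 = 0.003036
Sum = 0.0063646.
Largest term belongs to Regime R5, so Regime R5 is most probable.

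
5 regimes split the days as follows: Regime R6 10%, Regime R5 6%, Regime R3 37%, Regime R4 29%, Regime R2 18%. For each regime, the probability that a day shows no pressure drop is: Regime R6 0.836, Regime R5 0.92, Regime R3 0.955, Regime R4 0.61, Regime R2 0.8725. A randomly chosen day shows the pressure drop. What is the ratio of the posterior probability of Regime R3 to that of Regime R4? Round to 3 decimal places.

0.147

Taking complements, P(drop | each) = Regime R6 0.164, Regime R5 0.08, Regime R3 0.045, Regime R4 0.39, Regime R2 0.1275.
Prior × likelihood for each hypothesis:
  Regime R6: 0.1 × 0.164 = 0.0164
  Regime R5: 0.06 × 0.08 = 0.0048
  Regime R3: 0.37 × 0.045 = 0.01665
  Regime R4: 0.29 × 0.39 = 0.1131
  Regime R2: 0.18 × 0.1275 = 0.02295
Total = 0.1739.
The ratio is 0.01665 / 0.1131 (the normalizer cancels) = 0.147.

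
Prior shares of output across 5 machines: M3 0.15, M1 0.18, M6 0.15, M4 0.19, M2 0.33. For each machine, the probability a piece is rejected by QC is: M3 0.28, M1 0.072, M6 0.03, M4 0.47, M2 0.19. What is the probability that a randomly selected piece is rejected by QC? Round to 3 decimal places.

Prior × likelihood for each hypothesis:
  M3: 0.15 × 0.28 = 0.042
  M1: 0.18 × 0.072 = 0.01296
  M6: 0.15 × 0.03 = 0.0045
  M4: 0.19 × 0.47 = 0.0893
  M2: 0.33 × 0.19 = 0.0627
P(rejected) = 0.042 + 0.01296 + 0.0045 + 0.0893 + 0.0627 = 0.21146 → 0.211.

0.211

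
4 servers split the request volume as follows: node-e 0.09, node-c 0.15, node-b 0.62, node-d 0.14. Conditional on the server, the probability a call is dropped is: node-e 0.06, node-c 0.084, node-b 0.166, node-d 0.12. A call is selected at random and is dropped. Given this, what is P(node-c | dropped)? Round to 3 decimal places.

0.091

By Bayes' rule, posterior ∝ prior × likelihood:
  node-e: 0.09 × 0.06 = 0.0054
  node-c: 0.15 × 0.084 = 0.0126
  node-b: 0.62 × 0.166 = 0.10292
  node-d: 0.14 × 0.12 = 0.0168
Total = 0.13772.
P(node-c | evidence) = 0.0126 / 0.13772 ≈ 0.091.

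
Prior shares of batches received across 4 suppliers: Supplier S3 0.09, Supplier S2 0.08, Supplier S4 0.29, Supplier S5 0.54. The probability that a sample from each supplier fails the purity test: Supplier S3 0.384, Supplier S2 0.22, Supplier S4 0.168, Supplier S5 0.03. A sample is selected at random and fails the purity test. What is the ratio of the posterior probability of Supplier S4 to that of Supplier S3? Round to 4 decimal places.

1.4097

Prior × likelihood for each hypothesis:
  Supplier S3: 0.09 × 0.384 = 0.03456
  Supplier S2: 0.08 × 0.22 = 0.0176
  Supplier S4: 0.29 × 0.168 = 0.04872
  Supplier S5: 0.54 × 0.03 = 0.0162
Normalizing constant = 0.11708.
The ratio is 0.04872 / 0.03456 (the normalizer cancels) = 1.4097.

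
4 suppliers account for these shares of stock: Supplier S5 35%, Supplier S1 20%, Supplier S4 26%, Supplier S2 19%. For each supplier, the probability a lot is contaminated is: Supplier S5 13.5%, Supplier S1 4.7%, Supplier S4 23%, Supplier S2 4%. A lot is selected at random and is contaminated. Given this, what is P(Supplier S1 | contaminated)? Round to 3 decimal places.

Unnormalized posteriors (prior × likelihood):
  Supplier S5: 0.35 × 0.135 = 0.04725
  Supplier S1: 0.2 × 0.047 = 0.0094
  Supplier S4: 0.26 × 0.23 = 0.0598
  Supplier S2: 0.19 × 0.04 = 0.0076
Total = 0.12405.
P(Supplier S1 | evidence) = 0.0094 / 0.12405 ≈ 0.076.

0.076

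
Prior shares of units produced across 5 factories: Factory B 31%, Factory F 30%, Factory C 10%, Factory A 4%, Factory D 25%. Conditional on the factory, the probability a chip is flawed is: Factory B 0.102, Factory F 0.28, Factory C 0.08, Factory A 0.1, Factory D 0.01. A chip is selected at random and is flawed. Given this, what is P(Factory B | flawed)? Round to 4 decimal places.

By Bayes' rule, posterior ∝ prior × likelihood:
  Factory B: 0.31 × 0.102 = 0.03162
  Factory F: 0.3 × 0.28 = 0.084
  Factory C: 0.1 × 0.08 = 0.008
  Factory A: 0.04 × 0.1 = 0.004
  Factory D: 0.25 × 0.01 = 0.0025
Total = 0.13012.
P(Factory B | evidence) = 0.03162 / 0.13012 ≈ 0.2430.

0.2430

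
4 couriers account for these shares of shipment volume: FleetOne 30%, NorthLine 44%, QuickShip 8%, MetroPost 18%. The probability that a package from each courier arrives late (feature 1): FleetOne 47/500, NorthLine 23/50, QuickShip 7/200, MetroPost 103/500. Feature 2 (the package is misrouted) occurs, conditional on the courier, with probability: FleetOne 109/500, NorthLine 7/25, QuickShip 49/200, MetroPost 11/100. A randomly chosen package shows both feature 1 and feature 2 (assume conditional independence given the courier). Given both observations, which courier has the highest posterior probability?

NorthLine

Prior × likelihood for each hypothesis:
  FleetOne: 0.3 × 0.094 × 0.218 = 0.0061476
  NorthLine: 0.44 × 0.46 × 0.28 = 0.056672
  QuickShip: 0.08 × 0.035 × 0.245 = 0.000686
  MetroPost: 0.18 × 0.206 × 0.11 = 0.0040788
Sum = 0.0675844.
Largest term belongs to NorthLine, so NorthLine is most probable.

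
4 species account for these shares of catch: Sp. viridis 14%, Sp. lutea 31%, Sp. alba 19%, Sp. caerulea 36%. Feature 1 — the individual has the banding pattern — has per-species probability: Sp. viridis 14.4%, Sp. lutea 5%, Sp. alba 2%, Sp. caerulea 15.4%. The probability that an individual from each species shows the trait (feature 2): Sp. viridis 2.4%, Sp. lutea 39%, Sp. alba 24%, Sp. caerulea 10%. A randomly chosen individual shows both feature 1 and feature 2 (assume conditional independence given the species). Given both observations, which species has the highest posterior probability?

Unnormalized posteriors (prior × likelihood):
  Sp. viridis: 0.14 × 0.144 × 0.024 = 0.00048384
  Sp. lutea: 0.31 × 0.05 × 0.39 = 0.006045
  Sp. alba: 0.19 × 0.02 × 0.24 = 0.000912
  Sp. caerulea: 0.36 × 0.154 × 0.1 = 0.005544
Total = 0.01298484.
Largest term belongs to Sp. lutea, so Sp. lutea is most probable.

Sp. lutea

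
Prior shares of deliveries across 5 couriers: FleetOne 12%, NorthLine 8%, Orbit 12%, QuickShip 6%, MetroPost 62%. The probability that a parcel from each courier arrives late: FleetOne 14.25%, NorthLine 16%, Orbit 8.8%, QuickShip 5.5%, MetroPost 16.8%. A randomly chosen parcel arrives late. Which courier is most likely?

Compute prior × likelihood for every hypothesis:
  FleetOne: 0.12 × 0.1425 = 0.0171
  NorthLine: 0.08 × 0.16 = 0.0128
  Orbit: 0.12 × 0.088 = 0.01056
  QuickShip: 0.06 × 0.055 = 0.0033
  MetroPost: 0.62 × 0.168 = 0.10416
Total = 0.14792.
Largest term belongs to MetroPost, so MetroPost is most probable.

MetroPost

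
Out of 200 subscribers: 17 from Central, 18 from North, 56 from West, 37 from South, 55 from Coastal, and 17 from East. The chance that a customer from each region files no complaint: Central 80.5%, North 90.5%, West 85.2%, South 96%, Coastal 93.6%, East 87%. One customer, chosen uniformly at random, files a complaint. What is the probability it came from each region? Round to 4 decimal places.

Central 0.1615, North 0.0833, West 0.4038, South 0.0721, Coastal 0.1715, East 0.1077

Taking complements, P(complaint | each) = Central 0.195, North 0.095, West 0.148, South 0.04, Coastal 0.064, East 0.13.
Compute prior × likelihood for every hypothesis:
  Central: 0.085 × 0.195 = 0.016575
  North: 0.09 × 0.095 = 0.00855
  West: 0.28 × 0.148 = 0.04144
  South: 0.185 × 0.04 = 0.0074
  Coastal: 0.275 × 0.064 = 0.0176
  East: 0.085 × 0.13 = 0.01105
Sum = 0.102615.
P(Central | complaint) = 0.016575/0.102615 ≈ 0.1615
P(North | complaint) = 0.00855/0.102615 ≈ 0.0833
P(West | complaint) = 0.04144/0.102615 ≈ 0.4038
P(South | complaint) = 0.0074/0.102615 ≈ 0.0721
P(Coastal | complaint) = 0.0176/0.102615 ≈ 0.1715
P(East | complaint) = 0.01105/0.102615 ≈ 0.1077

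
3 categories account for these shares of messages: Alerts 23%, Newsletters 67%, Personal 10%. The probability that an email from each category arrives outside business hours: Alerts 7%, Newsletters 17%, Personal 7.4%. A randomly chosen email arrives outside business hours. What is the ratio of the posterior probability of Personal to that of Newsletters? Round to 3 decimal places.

0.065

By Bayes' rule, posterior ∝ prior × likelihood:
  Alerts: 0.23 × 0.07 = 0.0161
  Newsletters: 0.67 × 0.17 = 0.1139
  Personal: 0.1 × 0.074 = 0.0074
Total = 0.1374.
The ratio is 0.0074 / 0.1139 (the normalizer cancels) = 0.065.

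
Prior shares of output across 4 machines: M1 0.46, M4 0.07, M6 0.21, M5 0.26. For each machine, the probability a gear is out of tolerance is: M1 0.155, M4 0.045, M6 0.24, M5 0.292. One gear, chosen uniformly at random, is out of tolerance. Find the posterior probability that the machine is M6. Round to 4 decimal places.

0.2510

Compute prior × likelihood for every hypothesis:
  M1: 0.46 × 0.155 = 0.0713
  M4: 0.07 × 0.045 = 0.00315
  M6: 0.21 × 0.24 = 0.0504
  M5: 0.26 × 0.292 = 0.07592
Total = 0.20077.
P(M6 | evidence) = 0.0504 / 0.20077 ≈ 0.2510.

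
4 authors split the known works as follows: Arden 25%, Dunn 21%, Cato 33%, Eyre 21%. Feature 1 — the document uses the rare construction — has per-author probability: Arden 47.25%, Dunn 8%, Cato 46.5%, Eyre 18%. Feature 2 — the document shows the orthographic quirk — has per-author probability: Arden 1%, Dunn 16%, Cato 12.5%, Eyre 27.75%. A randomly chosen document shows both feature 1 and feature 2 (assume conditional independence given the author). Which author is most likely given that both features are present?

Cato

Compute prior × likelihood for every hypothesis:
  Arden: 0.25 × 0.4725 × 0.01 = 0.00118125
  Dunn: 0.21 × 0.08 × 0.16 = 0.002688
  Cato: 0.33 × 0.465 × 0.125 = 0.01918125
  Eyre: 0.21 × 0.18 × 0.2775 = 0.0104895
Sum = 0.03354.
Largest term belongs to Cato, so Cato is most probable.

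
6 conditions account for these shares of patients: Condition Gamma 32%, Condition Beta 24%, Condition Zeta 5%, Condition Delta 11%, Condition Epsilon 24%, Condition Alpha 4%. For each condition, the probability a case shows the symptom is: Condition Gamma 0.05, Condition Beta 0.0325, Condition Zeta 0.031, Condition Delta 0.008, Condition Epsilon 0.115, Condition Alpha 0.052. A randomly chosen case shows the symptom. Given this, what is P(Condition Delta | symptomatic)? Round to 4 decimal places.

0.0157

By Bayes' rule, posterior ∝ prior × likelihood:
  Condition Gamma: 0.32 × 0.05 = 0.016
  Condition Beta: 0.24 × 0.0325 = 0.0078
  Condition Zeta: 0.05 × 0.031 = 0.00155
  Condition Delta: 0.11 × 0.008 = 0.00088
  Condition Epsilon: 0.24 × 0.115 = 0.0276
  Condition Alpha: 0.04 × 0.052 = 0.00208
Normalizing constant = 0.05591.
P(Condition Delta | evidence) = 0.00088 / 0.05591 ≈ 0.0157.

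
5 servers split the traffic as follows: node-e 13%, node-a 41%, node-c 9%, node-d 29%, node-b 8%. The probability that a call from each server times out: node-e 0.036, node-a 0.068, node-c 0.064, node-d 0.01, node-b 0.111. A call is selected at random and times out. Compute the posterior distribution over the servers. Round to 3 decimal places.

Unnormalized posteriors (prior × likelihood):
  node-e: 0.13 × 0.036 = 0.00468
  node-a: 0.41 × 0.068 = 0.02788
  node-c: 0.09 × 0.064 = 0.00576
  node-d: 0.29 × 0.01 = 0.0029
  node-b: 0.08 × 0.111 = 0.00888
Total = 0.0501.
P(node-e | timeout) = 0.00468/0.0501 ≈ 0.093
P(node-a | timeout) = 0.02788/0.0501 ≈ 0.556
P(node-c | timeout) = 0.00576/0.0501 ≈ 0.115
P(node-d | timeout) = 0.0029/0.0501 ≈ 0.058
P(node-b | timeout) = 0.00888/0.0501 ≈ 0.177

node-e 0.093, node-a 0.556, node-c 0.115, node-d 0.058, node-b 0.177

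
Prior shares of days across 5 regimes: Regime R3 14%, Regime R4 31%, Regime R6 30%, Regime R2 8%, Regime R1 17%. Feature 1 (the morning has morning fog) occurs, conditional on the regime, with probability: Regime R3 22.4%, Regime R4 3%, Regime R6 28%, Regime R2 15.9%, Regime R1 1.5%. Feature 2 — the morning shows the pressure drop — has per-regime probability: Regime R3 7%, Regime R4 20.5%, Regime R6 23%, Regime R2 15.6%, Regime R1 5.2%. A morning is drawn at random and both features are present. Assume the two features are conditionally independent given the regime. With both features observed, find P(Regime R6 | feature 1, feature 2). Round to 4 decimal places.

0.7565

Compute prior × likelihood for every hypothesis:
  Regime R3: 0.14 × 0.224 × 0.07 = 0.0021952
  Regime R4: 0.31 × 0.03 × 0.205 = 0.0019065
  Regime R6: 0.3 × 0.28 × 0.23 = 0.01932
  Regime R2: 0.08 × 0.159 × 0.156 = 0.00198432
  Regime R1: 0.17 × 0.015 × 0.052 = 0.0001326
Sum = 0.02553862.
P(Regime R6 | evidence) = 0.01932 / 0.02553862 ≈ 0.7565.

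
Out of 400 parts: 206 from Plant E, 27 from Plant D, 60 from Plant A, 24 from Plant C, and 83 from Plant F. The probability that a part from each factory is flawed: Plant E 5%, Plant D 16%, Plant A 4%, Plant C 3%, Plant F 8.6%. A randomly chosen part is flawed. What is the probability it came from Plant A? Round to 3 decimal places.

By Bayes' rule, posterior ∝ prior × likelihood:
  Plant E: 0.515 × 0.05 = 0.02575
  Plant D: 0.0675 × 0.16 = 0.0108
  Plant A: 0.15 × 0.04 = 0.006
  Plant C: 0.06 × 0.03 = 0.0018
  Plant F: 0.2075 × 0.086 = 0.017845
Total = 0.062195.
P(Plant A | evidence) = 0.006 / 0.062195 ≈ 0.096.

0.096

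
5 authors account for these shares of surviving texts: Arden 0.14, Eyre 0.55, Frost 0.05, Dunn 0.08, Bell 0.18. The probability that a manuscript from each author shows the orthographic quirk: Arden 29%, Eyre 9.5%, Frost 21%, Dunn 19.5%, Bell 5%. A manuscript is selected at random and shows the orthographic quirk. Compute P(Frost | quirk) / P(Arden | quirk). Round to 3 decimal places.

Unnormalized posteriors (prior × likelihood):
  Arden: 0.14 × 0.29 = 0.0406
  Eyre: 0.55 × 0.095 = 0.05225
  Frost: 0.05 × 0.21 = 0.0105
  Dunn: 0.08 × 0.195 = 0.0156
  Bell: 0.18 × 0.05 = 0.009
Sum = 0.12795.
The ratio is 0.0105 / 0.0406 (the normalizer cancels) = 0.259.

0.259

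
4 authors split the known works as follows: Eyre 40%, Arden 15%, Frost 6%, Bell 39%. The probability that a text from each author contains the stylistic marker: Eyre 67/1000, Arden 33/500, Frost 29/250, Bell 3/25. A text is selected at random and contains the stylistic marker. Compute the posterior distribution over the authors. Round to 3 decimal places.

By Bayes' rule, posterior ∝ prior × likelihood:
  Eyre: 0.4 × 0.067 = 0.0268
  Arden: 0.15 × 0.066 = 0.0099
  Frost: 0.06 × 0.116 = 0.00696
  Bell: 0.39 × 0.12 = 0.0468
Sum = 0.09046.
P(Eyre | marker) = 0.0268/0.09046 ≈ 0.296
P(Arden | marker) = 0.0099/0.09046 ≈ 0.109
P(Frost | marker) = 0.00696/0.09046 ≈ 0.077
P(Bell | marker) = 0.0468/0.09046 ≈ 0.517
(Check: 0.296+0.109+0.077+0.517 = 0.999.)

Eyre 0.296, Arden 0.109, Frost 0.077, Bell 0.517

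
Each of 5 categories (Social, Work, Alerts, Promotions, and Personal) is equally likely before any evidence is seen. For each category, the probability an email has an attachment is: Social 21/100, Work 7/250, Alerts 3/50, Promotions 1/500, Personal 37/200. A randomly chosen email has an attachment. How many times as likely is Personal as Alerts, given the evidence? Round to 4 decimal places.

Since the prior is uniform, the posterior is proportional to the likelihood:
  Social: 0.21
  Work: 0.028
  Alerts: 0.06
  Promotions: 0.002
  Personal: 0.185
Normalizing constant = 0.485.
The ratio is 0.185 / 0.06 (the normalizer cancels) = 3.0833.

3.0833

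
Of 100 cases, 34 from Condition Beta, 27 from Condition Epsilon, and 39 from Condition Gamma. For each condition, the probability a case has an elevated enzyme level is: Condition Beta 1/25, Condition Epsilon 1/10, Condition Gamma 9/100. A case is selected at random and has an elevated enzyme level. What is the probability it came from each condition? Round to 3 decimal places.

Condition Beta 0.180, Condition Epsilon 0.357, Condition Gamma 0.464

Prior × likelihood for each hypothesis:
  Condition Beta: 0.34 × 0.04 = 0.0136
  Condition Epsilon: 0.27 × 0.1 = 0.027
  Condition Gamma: 0.39 × 0.09 = 0.0351
Normalizing constant = 0.0757.
P(Condition Beta | elevated) = 0.0136/0.0757 ≈ 0.180
P(Condition Epsilon | elevated) = 0.027/0.0757 ≈ 0.357
P(Condition Gamma | elevated) = 0.0351/0.0757 ≈ 0.464
(Check: 0.180+0.357+0.464 = 1.001.)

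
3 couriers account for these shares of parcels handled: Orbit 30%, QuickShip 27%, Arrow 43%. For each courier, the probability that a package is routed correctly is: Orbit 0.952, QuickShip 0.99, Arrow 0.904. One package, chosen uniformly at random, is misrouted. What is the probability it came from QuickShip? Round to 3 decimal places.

Taking complements, P(misrouted | each) = Orbit 0.048, QuickShip 0.01, Arrow 0.096.
Prior × likelihood for each hypothesis:
  Orbit: 0.3 × 0.048 = 0.0144
  QuickShip: 0.27 × 0.01 = 0.0027
  Arrow: 0.43 × 0.096 = 0.04128
Total = 0.05838.
P(QuickShip | evidence) = 0.0027 / 0.05838 ≈ 0.046.

0.046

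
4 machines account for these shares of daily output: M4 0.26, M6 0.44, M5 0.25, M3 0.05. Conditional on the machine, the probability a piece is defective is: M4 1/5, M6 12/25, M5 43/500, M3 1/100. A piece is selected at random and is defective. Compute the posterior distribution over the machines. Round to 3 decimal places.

M4 0.182, M6 0.741, M5 0.075, M3 0.002

By Bayes' rule, posterior ∝ prior × likelihood:
  M4: 0.26 × 0.2 = 0.052
  M6: 0.44 × 0.48 = 0.2112
  M5: 0.25 × 0.086 = 0.0215
  M3: 0.05 × 0.01 = 0.0005
Normalizing constant = 0.2852.
P(M4 | defective) = 0.052/0.2852 ≈ 0.182
P(M6 | defective) = 0.2112/0.2852 ≈ 0.741
P(M5 | defective) = 0.0215/0.2852 ≈ 0.075
P(M3 | defective) = 0.0005/0.2852 ≈ 0.002
(Check: 0.182+0.741+0.075+0.002 = 1.000.)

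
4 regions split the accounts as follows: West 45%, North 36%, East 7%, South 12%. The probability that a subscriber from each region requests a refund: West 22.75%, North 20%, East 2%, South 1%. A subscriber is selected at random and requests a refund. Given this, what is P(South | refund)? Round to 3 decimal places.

0.007

Compute prior × likelihood for every hypothesis:
  West: 0.45 × 0.2275 = 0.102375
  North: 0.36 × 0.2 = 0.072
  East: 0.07 × 0.02 = 0.0014
  South: 0.12 × 0.01 = 0.0012
Sum = 0.176975.
P(South | evidence) = 0.0012 / 0.176975 ≈ 0.007.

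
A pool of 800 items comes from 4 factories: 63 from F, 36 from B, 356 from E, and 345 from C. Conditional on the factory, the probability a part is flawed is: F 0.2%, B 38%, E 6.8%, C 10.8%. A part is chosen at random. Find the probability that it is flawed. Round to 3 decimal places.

0.094

Compute prior × likelihood for every hypothesis:
  F: 0.07875 × 0.002 = 0.0001575
  B: 0.045 × 0.38 = 0.0171
  E: 0.445 × 0.068 = 0.03026
  C: 0.43125 × 0.108 = 0.046575
P(flawed) = 0.0001575 + 0.0171 + 0.03026 + 0.046575 = 0.0940925 → 0.094.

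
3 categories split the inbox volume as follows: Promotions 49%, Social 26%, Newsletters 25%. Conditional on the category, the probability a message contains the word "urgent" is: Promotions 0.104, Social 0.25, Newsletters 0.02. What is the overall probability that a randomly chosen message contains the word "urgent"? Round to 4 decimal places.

By Bayes' rule, posterior ∝ prior × likelihood:
  Promotions: 0.49 × 0.104 = 0.05096
  Social: 0.26 × 0.25 = 0.065
  Newsletters: 0.25 × 0.02 = 0.005
P(urgent-flag) = 0.05096 + 0.065 + 0.005 = 0.12096 → 0.1210.

0.1210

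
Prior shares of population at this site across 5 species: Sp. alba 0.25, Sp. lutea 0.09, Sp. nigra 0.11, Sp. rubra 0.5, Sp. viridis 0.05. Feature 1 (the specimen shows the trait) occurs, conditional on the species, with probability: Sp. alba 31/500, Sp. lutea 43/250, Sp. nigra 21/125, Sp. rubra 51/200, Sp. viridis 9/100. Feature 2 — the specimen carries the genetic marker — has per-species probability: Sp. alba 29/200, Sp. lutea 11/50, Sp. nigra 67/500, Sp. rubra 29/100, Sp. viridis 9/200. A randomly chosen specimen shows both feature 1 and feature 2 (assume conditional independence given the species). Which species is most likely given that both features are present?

Prior × likelihood for each hypothesis:
  Sp. alba: 0.25 × 0.062 × 0.145 = 0.0022475
  Sp. lutea: 0.09 × 0.172 × 0.22 = 0.0034056
  Sp. nigra: 0.11 × 0.168 × 0.134 = 0.00247632
  Sp. rubra: 0.5 × 0.255 × 0.29 = 0.036975
  Sp. viridis: 0.05 × 0.09 × 0.045 = 0.0002025
Sum = 0.04530692.
Largest term belongs to Sp. rubra, so Sp. rubra is most probable.

Sp. rubra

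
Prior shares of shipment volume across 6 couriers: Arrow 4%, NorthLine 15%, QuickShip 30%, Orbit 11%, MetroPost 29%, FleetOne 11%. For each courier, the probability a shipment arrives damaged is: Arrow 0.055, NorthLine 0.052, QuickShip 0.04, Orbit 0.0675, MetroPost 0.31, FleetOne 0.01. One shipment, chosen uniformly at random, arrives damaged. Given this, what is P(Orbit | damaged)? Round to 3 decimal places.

0.062

Prior × likelihood for each hypothesis:
  Arrow: 0.04 × 0.055 = 0.0022
  NorthLine: 0.15 × 0.052 = 0.0078
  QuickShip: 0.3 × 0.04 = 0.012
  Orbit: 0.11 × 0.0675 = 0.007425
  MetroPost: 0.29 × 0.31 = 0.0899
  FleetOne: 0.11 × 0.01 = 0.0011
Sum = 0.120425.
P(Orbit | evidence) = 0.007425 / 0.120425 ≈ 0.062.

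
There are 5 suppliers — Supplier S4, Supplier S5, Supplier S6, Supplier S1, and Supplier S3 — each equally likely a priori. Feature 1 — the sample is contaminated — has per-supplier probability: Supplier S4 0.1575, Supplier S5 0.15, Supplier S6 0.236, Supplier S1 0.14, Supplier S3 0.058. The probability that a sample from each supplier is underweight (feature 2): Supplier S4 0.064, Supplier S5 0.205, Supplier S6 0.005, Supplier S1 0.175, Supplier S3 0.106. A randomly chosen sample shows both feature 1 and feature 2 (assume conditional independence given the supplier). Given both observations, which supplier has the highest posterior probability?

Supplier S5

With a uniform prior (1/5 each), posterior ∝ likelihood:
  Supplier S4: 0.1575 × 0.064 = 0.01008
  Supplier S5: 0.15 × 0.205 = 0.03075
  Supplier S6: 0.236 × 0.005 = 0.00118
  Supplier S1: 0.14 × 0.175 = 0.0245
  Supplier S3: 0.058 × 0.106 = 0.006148
Normalizing constant = 0.072658.
Largest term belongs to Supplier S5, so Supplier S5 is most probable.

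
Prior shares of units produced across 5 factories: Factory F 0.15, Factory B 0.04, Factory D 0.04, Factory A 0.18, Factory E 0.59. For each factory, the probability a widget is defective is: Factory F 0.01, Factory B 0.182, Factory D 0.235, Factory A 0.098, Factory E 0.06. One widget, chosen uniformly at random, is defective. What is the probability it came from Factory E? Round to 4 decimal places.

0.4971

Compute prior × likelihood for every hypothesis:
  Factory F: 0.15 × 0.01 = 0.0015
  Factory B: 0.04 × 0.182 = 0.00728
  Factory D: 0.04 × 0.235 = 0.0094
  Factory A: 0.18 × 0.098 = 0.01764
  Factory E: 0.59 × 0.06 = 0.0354
Sum = 0.07122.
P(Factory E | evidence) = 0.0354 / 0.07122 ≈ 0.4971.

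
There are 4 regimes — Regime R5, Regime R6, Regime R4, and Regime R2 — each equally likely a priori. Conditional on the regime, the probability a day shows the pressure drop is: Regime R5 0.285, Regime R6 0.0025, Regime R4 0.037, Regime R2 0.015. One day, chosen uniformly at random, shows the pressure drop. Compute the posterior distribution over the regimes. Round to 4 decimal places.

Since the prior is uniform, the posterior is proportional to the likelihood:
  Regime R5: 0.285
  Regime R6: 0.0025
  Regime R4: 0.037
  Regime R2: 0.015
Sum = 0.3395.
P(Regime R5 | drop) = 0.285/0.3395 ≈ 0.8395
P(Regime R6 | drop) = 0.0025/0.3395 ≈ 0.0074
P(Regime R4 | drop) = 0.037/0.3395 ≈ 0.1090
P(Regime R2 | drop) = 0.015/0.3395 ≈ 0.0442

Regime R5 0.8395, Regime R6 0.0074, Regime R4 0.1090, Regime R2 0.0442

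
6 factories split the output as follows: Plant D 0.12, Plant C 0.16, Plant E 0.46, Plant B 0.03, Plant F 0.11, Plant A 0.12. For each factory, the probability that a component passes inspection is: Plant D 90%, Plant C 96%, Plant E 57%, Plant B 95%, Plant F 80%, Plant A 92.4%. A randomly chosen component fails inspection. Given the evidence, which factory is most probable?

Taking complements, P(nonconforming | each) = Plant D 0.1, Plant C 0.04, Plant E 0.43, Plant B 0.05, Plant F 0.2, Plant A 0.076.
Unnormalized posteriors (prior × likelihood):
  Plant D: 0.12 × 0.1 = 0.012
  Plant C: 0.16 × 0.04 = 0.0064
  Plant E: 0.46 × 0.43 = 0.1978
  Plant B: 0.03 × 0.05 = 0.0015
  Plant F: 0.11 × 0.2 = 0.022
  Plant A: 0.12 × 0.076 = 0.00912
Normalizing constant = 0.24882.
Largest term belongs to Plant E, so Plant E is most probable.

Plant E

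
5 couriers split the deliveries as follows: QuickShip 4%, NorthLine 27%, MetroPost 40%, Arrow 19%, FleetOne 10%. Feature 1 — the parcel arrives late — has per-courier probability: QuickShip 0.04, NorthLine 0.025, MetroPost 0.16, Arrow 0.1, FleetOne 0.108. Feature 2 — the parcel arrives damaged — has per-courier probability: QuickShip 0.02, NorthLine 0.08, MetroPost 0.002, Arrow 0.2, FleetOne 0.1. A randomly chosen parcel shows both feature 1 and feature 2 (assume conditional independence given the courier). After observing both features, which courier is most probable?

Arrow

Prior × likelihood for each hypothesis:
  QuickShip: 0.04 × 0.04 × 0.02 = 0.000032
  NorthLine: 0.27 × 0.025 × 0.08 = 0.00054
  MetroPost: 0.4 × 0.16 × 0.002 = 0.000128
  Arrow: 0.19 × 0.1 × 0.2 = 0.0038
  FleetOne: 0.1 × 0.108 × 0.1 = 0.00108
Normalizing constant = 0.00558.
Largest term belongs to Arrow, so Arrow is most probable.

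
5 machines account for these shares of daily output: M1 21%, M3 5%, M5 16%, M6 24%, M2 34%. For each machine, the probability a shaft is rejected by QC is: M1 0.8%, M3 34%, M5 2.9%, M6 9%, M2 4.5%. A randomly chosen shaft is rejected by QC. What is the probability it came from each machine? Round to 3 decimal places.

By Bayes' rule, posterior ∝ prior × likelihood:
  M1: 0.21 × 0.008 = 0.00168
  M3: 0.05 × 0.34 = 0.017
  M5: 0.16 × 0.029 = 0.00464
  M6: 0.24 × 0.09 = 0.0216
  M2: 0.34 × 0.045 = 0.0153
Normalizing constant = 0.06022.
P(M1 | rejected) = 0.00168/0.06022 ≈ 0.028
P(M3 | rejected) = 0.017/0.06022 ≈ 0.282
P(M5 | rejected) = 0.00464/0.06022 ≈ 0.077
P(M6 | rejected) = 0.0216/0.06022 ≈ 0.359
P(M2 | rejected) = 0.0153/0.06022 ≈ 0.254

M1 0.028, M3 0.282, M5 0.077, M6 0.359, M2 0.254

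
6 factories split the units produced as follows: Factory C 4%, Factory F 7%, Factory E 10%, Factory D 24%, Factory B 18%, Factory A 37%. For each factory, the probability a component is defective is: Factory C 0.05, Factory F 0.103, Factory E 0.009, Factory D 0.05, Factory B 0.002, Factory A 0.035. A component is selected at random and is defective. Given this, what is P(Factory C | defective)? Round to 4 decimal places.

Unnormalized posteriors (prior × likelihood):
  Factory C: 0.04 × 0.05 = 0.002
  Factory F: 0.07 × 0.103 = 0.00721
  Factory E: 0.1 × 0.009 = 0.0009
  Factory D: 0.24 × 0.05 = 0.012
  Factory B: 0.18 × 0.002 = 0.00036
  Factory A: 0.37 × 0.035 = 0.01295
Sum = 0.03542.
P(Factory C | evidence) = 0.002 / 0.03542 ≈ 0.0565.

0.0565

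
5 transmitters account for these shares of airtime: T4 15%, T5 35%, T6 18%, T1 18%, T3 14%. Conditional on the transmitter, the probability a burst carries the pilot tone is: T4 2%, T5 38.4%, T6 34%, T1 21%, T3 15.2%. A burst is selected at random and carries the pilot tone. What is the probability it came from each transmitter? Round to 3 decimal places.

T4 0.012, T5 0.522, T6 0.238, T1 0.147, T3 0.083

By Bayes' rule, posterior ∝ prior × likelihood:
  T4: 0.15 × 0.02 = 0.003
  T5: 0.35 × 0.384 = 0.1344
  T6: 0.18 × 0.34 = 0.0612
  T1: 0.18 × 0.21 = 0.0378
  T3: 0.14 × 0.152 = 0.02128
Normalizing constant = 0.25768.
P(T4 | pilot) = 0.003/0.25768 ≈ 0.012
P(T5 | pilot) = 0.1344/0.25768 ≈ 0.522
P(T6 | pilot) = 0.0612/0.25768 ≈ 0.238
P(T1 | pilot) = 0.0378/0.25768 ≈ 0.147
P(T3 | pilot) = 0.02128/0.25768 ≈ 0.083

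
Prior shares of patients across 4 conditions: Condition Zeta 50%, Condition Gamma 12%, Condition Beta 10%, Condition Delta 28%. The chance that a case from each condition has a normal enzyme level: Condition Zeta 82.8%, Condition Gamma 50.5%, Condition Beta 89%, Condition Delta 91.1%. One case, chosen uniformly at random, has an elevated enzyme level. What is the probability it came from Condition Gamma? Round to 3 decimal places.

Taking complements, P(elevated | each) = Condition Zeta 0.172, Condition Gamma 0.495, Condition Beta 0.11, Condition Delta 0.089.
Prior × likelihood for each hypothesis:
  Condition Zeta: 0.5 × 0.172 = 0.086
  Condition Gamma: 0.12 × 0.495 = 0.0594
  Condition Beta: 0.1 × 0.11 = 0.011
  Condition Delta: 0.28 × 0.089 = 0.02492
Normalizing constant = 0.18132.
P(Condition Gamma | evidence) = 0.0594 / 0.18132 ≈ 0.328.

0.328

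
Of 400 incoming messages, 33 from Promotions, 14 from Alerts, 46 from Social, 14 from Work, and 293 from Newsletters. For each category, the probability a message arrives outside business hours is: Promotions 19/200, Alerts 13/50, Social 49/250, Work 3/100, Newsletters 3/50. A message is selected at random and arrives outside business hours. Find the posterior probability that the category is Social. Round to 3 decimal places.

Unnormalized posteriors (prior × likelihood):
  Promotions: 0.0825 × 0.095 = 0.0078375
  Alerts: 0.035 × 0.26 = 0.0091
  Social: 0.115 × 0.196 = 0.02254
  Work: 0.035 × 0.03 = 0.00105
  Newsletters: 0.7325 × 0.06 = 0.04395
Normalizing constant = 0.0844775.
P(Social | evidence) = 0.02254 / 0.0844775 ≈ 0.267.

0.267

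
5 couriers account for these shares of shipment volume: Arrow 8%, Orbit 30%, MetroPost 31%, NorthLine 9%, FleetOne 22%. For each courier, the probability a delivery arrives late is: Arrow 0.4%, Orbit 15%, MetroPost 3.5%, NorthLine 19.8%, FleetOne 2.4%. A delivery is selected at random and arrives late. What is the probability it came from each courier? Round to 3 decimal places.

Prior × likelihood for each hypothesis:
  Arrow: 0.08 × 0.004 = 0.00032
  Orbit: 0.3 × 0.15 = 0.045
  MetroPost: 0.31 × 0.035 = 0.01085
  NorthLine: 0.09 × 0.198 = 0.01782
  FleetOne: 0.22 × 0.024 = 0.00528
Normalizing constant = 0.07927.
P(Arrow | late) = 0.00032/0.07927 ≈ 0.004
P(Orbit | late) = 0.045/0.07927 ≈ 0.568
P(MetroPost | late) = 0.01085/0.07927 ≈ 0.137
P(NorthLine | late) = 0.01782/0.07927 ≈ 0.225
P(FleetOne | late) = 0.00528/0.07927 ≈ 0.067

Arrow 0.004, Orbit 0.568, MetroPost 0.137, NorthLine 0.225, FleetOne 0.067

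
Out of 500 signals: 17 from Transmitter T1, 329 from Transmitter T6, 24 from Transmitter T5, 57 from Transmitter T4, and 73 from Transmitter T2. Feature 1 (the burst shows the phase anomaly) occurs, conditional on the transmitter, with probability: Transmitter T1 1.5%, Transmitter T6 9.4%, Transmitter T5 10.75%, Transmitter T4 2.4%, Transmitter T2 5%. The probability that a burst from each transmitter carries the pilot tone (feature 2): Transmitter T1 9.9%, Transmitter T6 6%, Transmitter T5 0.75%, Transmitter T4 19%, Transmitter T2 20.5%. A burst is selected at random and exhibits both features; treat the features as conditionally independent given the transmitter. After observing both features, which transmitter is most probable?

Transmitter T6

Unnormalized posteriors (prior × likelihood):
  Transmitter T1: 0.034 × 0.015 × 0.099 = 0.00005049
  Transmitter T6: 0.658 × 0.094 × 0.06 = 0.00371112
  Transmitter T5: 0.048 × 0.1075 × 0.0075 = 0.0000387
  Transmitter T4: 0.114 × 0.024 × 0.19 = 0.00051984
  Transmitter T2: 0.146 × 0.05 × 0.205 = 0.0014965
Total = 0.00581665.
Largest term belongs to Transmitter T6, so Transmitter T6 is most probable.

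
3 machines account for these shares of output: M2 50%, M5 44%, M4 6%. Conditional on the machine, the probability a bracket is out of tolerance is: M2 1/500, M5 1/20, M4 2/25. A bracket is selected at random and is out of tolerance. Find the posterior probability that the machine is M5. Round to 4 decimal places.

0.7914

Unnormalized posteriors (prior × likelihood):
  M2: 0.5 × 0.002 = 0.001
  M5: 0.44 × 0.05 = 0.022
  M4: 0.06 × 0.08 = 0.0048
Normalizing constant = 0.0278.
P(M5 | evidence) = 0.022 / 0.0278 ≈ 0.7914.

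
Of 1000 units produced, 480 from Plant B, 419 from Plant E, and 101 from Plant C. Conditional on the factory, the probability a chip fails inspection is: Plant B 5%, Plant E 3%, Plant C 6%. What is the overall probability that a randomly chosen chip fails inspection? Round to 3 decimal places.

0.043

Prior × likelihood for each hypothesis:
  Plant B: 0.48 × 0.05 = 0.024
  Plant E: 0.419 × 0.03 = 0.01257
  Plant C: 0.101 × 0.06 = 0.00606
P(nonconforming) = 0.024 + 0.01257 + 0.00606 = 0.04263 → 0.043.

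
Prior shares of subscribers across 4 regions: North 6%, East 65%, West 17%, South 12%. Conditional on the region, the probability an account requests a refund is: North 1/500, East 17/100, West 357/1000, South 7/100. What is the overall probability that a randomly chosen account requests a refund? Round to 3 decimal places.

0.180

Prior × likelihood for each hypothesis:
  North: 0.06 × 0.002 = 0.00012
  East: 0.65 × 0.17 = 0.1105
  West: 0.17 × 0.357 = 0.06069
  South: 0.12 × 0.07 = 0.0084
P(refund) = 0.00012 + 0.1105 + 0.06069 + 0.0084 = 0.17971 → 0.180.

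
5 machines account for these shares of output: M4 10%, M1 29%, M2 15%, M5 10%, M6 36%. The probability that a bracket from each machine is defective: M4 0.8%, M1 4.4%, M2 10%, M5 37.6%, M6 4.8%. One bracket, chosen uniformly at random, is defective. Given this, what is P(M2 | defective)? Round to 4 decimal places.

0.1798

By Bayes' rule, posterior ∝ prior × likelihood:
  M4: 0.1 × 0.008 = 0.0008
  M1: 0.29 × 0.044 = 0.01276
  M2: 0.15 × 0.1 = 0.015
  M5: 0.1 × 0.376 = 0.0376
  M6: 0.36 × 0.048 = 0.01728
Sum = 0.08344.
P(M2 | evidence) = 0.015 / 0.08344 ≈ 0.1798.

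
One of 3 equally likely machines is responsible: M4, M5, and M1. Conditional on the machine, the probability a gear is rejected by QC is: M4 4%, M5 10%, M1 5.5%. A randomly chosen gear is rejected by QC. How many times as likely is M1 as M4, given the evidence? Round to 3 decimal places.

With a uniform prior (1/3 each), posterior ∝ likelihood:
  M4: 0.04
  M5: 0.1
  M1: 0.055
Sum = 0.195.
The ratio is 0.055 / 0.04 (the normalizer cancels) = 1.375.

1.375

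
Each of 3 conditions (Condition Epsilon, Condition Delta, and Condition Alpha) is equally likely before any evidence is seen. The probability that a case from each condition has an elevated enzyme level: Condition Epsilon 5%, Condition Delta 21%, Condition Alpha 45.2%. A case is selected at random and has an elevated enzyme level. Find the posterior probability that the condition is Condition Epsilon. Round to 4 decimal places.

0.0702

With a uniform prior (1/3 each), posterior ∝ likelihood:
  Condition Epsilon: 0.05
  Condition Delta: 0.21
  Condition Alpha: 0.452
Sum = 0.712.
P(Condition Epsilon | evidence) = 0.05 / 0.712 ≈ 0.0702.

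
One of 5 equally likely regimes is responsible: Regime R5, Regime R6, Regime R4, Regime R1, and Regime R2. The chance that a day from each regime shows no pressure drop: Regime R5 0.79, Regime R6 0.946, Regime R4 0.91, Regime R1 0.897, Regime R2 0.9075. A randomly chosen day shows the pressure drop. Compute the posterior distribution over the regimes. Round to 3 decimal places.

Taking complements, P(drop | each) = Regime R5 0.21, Regime R6 0.054, Regime R4 0.09, Regime R1 0.103, Regime R2 0.0925.
With a uniform prior (1/5 each), posterior ∝ likelihood:
  Regime R5: 0.21
  Regime R6: 0.054
  Regime R4: 0.09
  Regime R1: 0.103
  Regime R2: 0.0925
Total = 0.5495.
P(Regime R5 | drop) = 0.21/0.5495 ≈ 0.382
P(Regime R6 | drop) = 0.054/0.5495 ≈ 0.098
P(Regime R4 | drop) = 0.09/0.5495 ≈ 0.164
P(Regime R1 | drop) = 0.103/0.5495 ≈ 0.187
P(Regime R2 | drop) = 0.0925/0.5495 ≈ 0.168

Regime R5 0.382, Regime R6 0.098, Regime R4 0.164, Regime R1 0.187, Regime R2 0.168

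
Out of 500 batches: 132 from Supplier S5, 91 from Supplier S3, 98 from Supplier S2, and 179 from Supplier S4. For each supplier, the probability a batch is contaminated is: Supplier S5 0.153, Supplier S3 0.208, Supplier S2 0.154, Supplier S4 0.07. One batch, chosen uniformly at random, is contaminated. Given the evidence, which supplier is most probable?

Supplier S5

Prior × likelihood for each hypothesis:
  Supplier S5: 0.264 × 0.153 = 0.040392
  Supplier S3: 0.182 × 0.208 = 0.037856
  Supplier S2: 0.196 × 0.154 = 0.030184
  Supplier S4: 0.358 × 0.07 = 0.02506
Total = 0.133492.
Largest term belongs to Supplier S5, so Supplier S5 is most probable.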